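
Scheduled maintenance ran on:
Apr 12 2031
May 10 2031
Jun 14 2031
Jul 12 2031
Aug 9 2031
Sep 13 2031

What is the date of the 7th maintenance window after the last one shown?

Apr 10 2032

Gaps: 28, 35, 28, 28, 35 days — a mix of 28 and 35. Every date is a Saturday.
Each is the 2nd Saturday of its month.
October 2031 — 2nd Saturday is Oct 11 2031.
November 2031 — 2nd Saturday is Nov 8 2031.
2nd Saturday of December 2031: Dec 13 2031.
January 2032 — 2nd Saturday is Jan 10 2032.
2nd Saturday of February 2032: Feb 14 2032.
2nd Saturday of March 2032: Mar 13 2032.
2nd Saturday of April 2032: Apr 10 2032.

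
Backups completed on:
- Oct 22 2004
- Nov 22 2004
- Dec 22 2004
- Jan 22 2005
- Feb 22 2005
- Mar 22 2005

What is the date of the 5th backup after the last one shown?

Each date is the 22nd; the gaps (31, 30, 31, 31, 28) track the month lengths.
The rule is the 22nd of each month.
April 2005: Apr 22 2005.
May 2005: May 22 2005.
June 2005: Jun 22 2005.
July 2005: Jul 22 2005.
August 2005: Aug 22 2005.

Aug 22 2005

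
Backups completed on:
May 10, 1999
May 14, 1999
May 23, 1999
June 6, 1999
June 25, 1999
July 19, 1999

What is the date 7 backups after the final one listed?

Gaps: 4, 9, 14, 19, 24 days — each gap is 5 larger than the previous one.
Next gap: 29 days. July 19, 1999 + 29 days = August 17, 1999.
Next gap: 34 days. August 17, 1999 + 34 days = September 20, 1999.
Next gap: 39 days. September 20, 1999 + 39 days = October 29, 1999.
Next gap: 44 days. October 29, 1999 + 44 days = December 12, 1999.
Next gap: 49 days. December 12, 1999 + 49 days = January 30, 2000.
Next gap: 54 days. January 30, 2000 + 54 days = March 24, 2000.
Next gap: 59 days. March 24, 2000 + 59 days = May 22, 2000.

May 22, 2000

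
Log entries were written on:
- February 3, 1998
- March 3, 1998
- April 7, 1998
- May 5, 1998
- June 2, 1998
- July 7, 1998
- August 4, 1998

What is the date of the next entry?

Gaps: 28, 35, 28, 28, 35, 28 days — a mix of 28 and 35. Every date is a Tuesday.
Each is the 1st Tuesday of its month.
1st Tuesday of September 1998: September 1, 1998.

September 1, 1998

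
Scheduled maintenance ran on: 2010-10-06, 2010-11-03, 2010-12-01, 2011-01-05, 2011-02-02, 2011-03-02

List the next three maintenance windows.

2011-04-06, 2011-05-04, 2011-06-01

All dates are Wednesdays, 28, 28, 35, 28, 28 days apart.
Specifically, the 1st Wednesday of each month.
April 2011 — 1st Wednesday is 2011-04-06.
May 2011 — 1st Wednesday is 2011-05-04.
1st Wednesday of June 2011: 2011-06-01.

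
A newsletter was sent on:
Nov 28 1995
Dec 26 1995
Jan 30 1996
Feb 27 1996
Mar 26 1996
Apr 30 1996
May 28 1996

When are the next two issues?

Jun 25 1996, Jul 30 1996

These are Tuesdays with 28, 35, 28, 28, 35, 28-day gaps.
Each is the final Tuesday of its month — Jan 30 1996 is past the 28th, so '4th Tuesday' doesn't fit.
Last Tuesday of June 1996: Jun 25 1996.
July 1996 ends with Tuesday Jul 30 1996.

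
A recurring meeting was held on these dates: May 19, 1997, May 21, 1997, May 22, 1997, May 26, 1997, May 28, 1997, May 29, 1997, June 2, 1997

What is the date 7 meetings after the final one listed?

Every event lands on a Monday or Wednesday or Thursday (gaps cycle 2, 1, 4, 2, 1, 4).
So the schedule is: every Monday, Wednesday and Thursday.
The following Wednesday is June 4, 1997.
Next Thursday: June 5, 1997.
Next Monday: June 9, 1997.
Next Wednesday: June 11, 1997.
The following Thursday is June 12, 1997.
The following Monday is June 16, 1997.
The following Wednesday is June 18, 1997.

June 18, 1997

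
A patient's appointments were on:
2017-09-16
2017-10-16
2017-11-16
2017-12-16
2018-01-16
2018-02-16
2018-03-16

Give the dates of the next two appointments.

2018-04-16, 2018-05-16

The day-of-month is always 16 (30, 31, 30, 31, 31, 28 days between events).
So this recurs on the 16th of each month.
Next: April 2018 → 2018-04-16.
Next: May 2018 → 2018-05-16.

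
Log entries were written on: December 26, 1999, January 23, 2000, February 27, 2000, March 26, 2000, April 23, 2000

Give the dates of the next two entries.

All dates are Sundays, 28, 35, 28, 28 days apart.
Specifically, the 4th Sunday of each month.
May 2000 — 4th Sunday is May 28, 2000.
4th Sunday of June 2000: June 25, 2000.

May 28, 2000; June 25, 2000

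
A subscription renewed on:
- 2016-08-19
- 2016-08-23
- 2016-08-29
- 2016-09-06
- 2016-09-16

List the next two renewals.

2016-09-28, 2016-10-12

The spacing grows by 2 each time: 4, 6, 8, 10 days.
Next gap: 12 days. 2016-09-16 + 12 days = 2016-09-28.
Next gap: 14 days. 2016-09-28 + 14 days = 2016-10-12.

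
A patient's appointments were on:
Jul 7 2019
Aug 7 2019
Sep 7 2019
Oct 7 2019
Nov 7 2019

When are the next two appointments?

The day-of-month is always 7 (31, 31, 30, 31 days between events).
So this recurs on the 7th of each month.
Next: December 2019 → Dec 7 2019.
Next: January 2020 → Jan 7 2020.

Dec 7 2019, Jan 7 2020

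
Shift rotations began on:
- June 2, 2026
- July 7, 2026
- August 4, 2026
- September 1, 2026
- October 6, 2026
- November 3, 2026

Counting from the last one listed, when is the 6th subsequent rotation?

May 4, 2027

These are Tuesdays at 28- or 35-day spacing (35, 28, 28, 35, 28).
The pattern: 1st Tuesday of the month.
1st Tuesday of December 2026: December 1, 2026.
1st Tuesday of January 2027: January 5, 2027.
February 2027 — 1st Tuesday is February 2, 2027.
March 2027 — 1st Tuesday is March 2, 2027.
April 2027 — 1st Tuesday is April 6, 2027.
1st Tuesday of May 2027: May 4, 2027.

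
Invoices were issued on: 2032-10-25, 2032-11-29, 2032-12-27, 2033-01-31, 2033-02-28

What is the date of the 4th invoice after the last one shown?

2033-06-27

These are Mondays with 35, 28, 35, 28-day gaps.
Each is the final Monday of its month — 2032-11-29 is past the 28th, so '4th Monday' doesn't fit.
Last Monday of March 2033: 2033-03-28.
April 2033 ends with Monday 2033-04-25.
May 2033 ends with Monday 2033-05-30.
Last Monday of June 2033: 2033-06-27.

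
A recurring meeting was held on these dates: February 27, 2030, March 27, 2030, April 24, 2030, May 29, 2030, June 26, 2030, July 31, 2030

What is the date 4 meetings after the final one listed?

November 27, 2030

All Wednesdays; the gaps (28, 28, 35, 28, 35) vary with month length.
This is the last Wednesday of each month.
Last Wednesday of August 2030: August 28, 2030.
September 2030 ends with Wednesday September 25, 2030.
October 2030 ends with Wednesday October 30, 2030.
November 2030 ends with Wednesday November 27, 2030.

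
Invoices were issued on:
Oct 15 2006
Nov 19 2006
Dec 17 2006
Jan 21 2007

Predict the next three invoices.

All dates are Sundays, 35, 28, 35 days apart.
Specifically, the 3rd Sunday of each month.
February 2007 — 3rd Sunday is Feb 18 2007.
3rd Sunday of March 2007: Mar 18 2007.
April 2007 — 3rd Sunday is Apr 15 2007.

Feb 18 2007, Mar 18 2007, Apr 15 2007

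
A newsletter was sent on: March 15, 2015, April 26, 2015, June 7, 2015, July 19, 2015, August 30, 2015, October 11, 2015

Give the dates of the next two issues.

Gaps between consecutive events: 42, 42, 42, 42, 42 days — a constant 42-day interval.
October 11, 2015 + 42 days = November 22, 2015.
November 22, 2015 + 42 days = January 3, 2016.

November 22, 2015; January 3, 2016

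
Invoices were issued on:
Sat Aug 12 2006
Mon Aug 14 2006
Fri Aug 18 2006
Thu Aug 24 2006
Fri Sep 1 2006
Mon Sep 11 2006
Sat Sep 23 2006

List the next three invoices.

Gaps: 2, 4, 6, 8, 10, 12 days — each gap is 2 larger than the previous one.
Next gap: 14 days. Sat Sep 23 2006 + 14 days = Sat Oct 7 2006.
Next gap: 16 days. Sat Oct 7 2006 + 16 days = Mon Oct 23 2006.
Next gap: 18 days. Mon Oct 23 2006 + 18 days = Fri Nov 10 2006.

Sat Oct 7 2006, Mon Oct 23 2006, Fri Nov 10 2006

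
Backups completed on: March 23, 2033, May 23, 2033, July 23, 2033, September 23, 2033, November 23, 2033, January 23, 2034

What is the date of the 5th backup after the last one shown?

The day-of-month is always 23 (61, 61, 62, 61, 61 days between events).
So this recurs on the 23rd of every 2 months.
March 2034: March 23, 2034.
May 2034: May 23, 2034.
July 2034: July 23, 2034.
September 2034: September 23, 2034.
Next: November 2034 → November 23, 2034.

November 23, 2034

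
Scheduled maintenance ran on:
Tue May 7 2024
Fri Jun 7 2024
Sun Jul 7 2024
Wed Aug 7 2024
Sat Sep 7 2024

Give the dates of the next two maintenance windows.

Mon Oct 7 2024, Thu Nov 7 2024

Gaps: 31, 30, 31, 31 days — not constant. Every event is on the 7th of the month.
Pattern: the 7th of each month.
Next: October 2024 → Mon Oct 7 2024.
November 2024: Thu Nov 7 2024.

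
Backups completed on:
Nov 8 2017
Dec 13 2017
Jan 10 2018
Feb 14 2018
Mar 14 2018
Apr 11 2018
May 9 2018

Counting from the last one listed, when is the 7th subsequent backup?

Dec 12 2018

These are Wednesdays at 28- or 35-day spacing (35, 28, 35, 28, 28, 28).
The pattern: 2nd Wednesday of the month.
2nd Wednesday of June 2018: Jun 13 2018.
July 2018 — 2nd Wednesday is Jul 11 2018.
August 2018 — 2nd Wednesday is Aug 8 2018.
2nd Wednesday of September 2018: Sep 12 2018.
October 2018 — 2nd Wednesday is Oct 10 2018.
November 2018 — 2nd Wednesday is Nov 14 2018.
2nd Wednesday of December 2018: Dec 12 2018.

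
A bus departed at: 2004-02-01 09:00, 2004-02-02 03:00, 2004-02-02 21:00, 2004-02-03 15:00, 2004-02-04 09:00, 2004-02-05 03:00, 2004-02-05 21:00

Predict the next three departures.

Gaps: 18, 18, 18, 18, 18, 18 hours — each event is 18 hours after the previous one.
2004-02-05 21:00 + 18 h = 2004-02-06 15:00.
2004-02-06 15:00 + 18 h = 2004-02-07 09:00.
2004-02-07 09:00 + 18 h = 2004-02-08 03:00.

2004-02-06 15:00, 2004-02-07 09:00, 2004-02-08 03:00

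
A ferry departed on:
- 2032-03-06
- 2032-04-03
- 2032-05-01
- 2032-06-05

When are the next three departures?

2032-07-03, 2032-08-07, 2032-09-04

All dates are Saturdays, 28, 28, 35 days apart.
Specifically, the 1st Saturday of each month.
July 2032 — 1st Saturday is 2032-07-03.
1st Saturday of August 2032: 2032-08-07.
September 2032 — 1st Saturday is 2032-09-04.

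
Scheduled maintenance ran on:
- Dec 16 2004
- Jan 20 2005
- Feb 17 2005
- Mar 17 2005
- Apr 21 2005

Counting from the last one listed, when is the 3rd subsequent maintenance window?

All dates are Thursdays, 35, 28, 28, 35 days apart.
Specifically, the 3rd Thursday of each month.
May 2005 — 3rd Thursday is May 19 2005.
June 2005 — 3rd Thursday is Jun 16 2005.
July 2005 — 3rd Thursday is Jul 21 2005.

Jul 21 2005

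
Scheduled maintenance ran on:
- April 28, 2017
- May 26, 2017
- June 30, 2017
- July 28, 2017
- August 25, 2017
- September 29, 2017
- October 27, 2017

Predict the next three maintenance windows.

These are Fridays with 28, 35, 28, 28, 35, 28-day gaps.
Each is the final Friday of its month — June 30, 2017 is past the 28th, so '4th Friday' doesn't fit.
Last Friday of November 2017: November 24, 2017.
Last Friday of December 2017: December 29, 2017.
January 2018 ends with Friday January 26, 2018.

November 24, 2017; December 29, 2017; January 26, 2018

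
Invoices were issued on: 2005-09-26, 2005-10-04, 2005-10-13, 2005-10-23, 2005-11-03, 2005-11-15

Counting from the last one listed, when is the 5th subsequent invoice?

Gaps: 8, 9, 10, 11, 12 days — each gap is 1 larger than the previous one.
Next gap: 13 days. 2005-11-15 + 13 days = 2005-11-28.
Next gap: 14 days. 2005-11-28 + 14 days = 2005-12-12.
Next gap: 15 days. 2005-12-12 + 15 days = 2005-12-27.
Next gap: 16 days. 2005-12-27 + 16 days = 2006-01-12.
Next gap: 17 days. 2006-01-12 + 17 days = 2006-01-29.

2006-01-29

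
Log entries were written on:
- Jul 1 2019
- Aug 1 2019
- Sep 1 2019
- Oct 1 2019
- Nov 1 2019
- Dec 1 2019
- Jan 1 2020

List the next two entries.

Gaps: 31, 31, 30, 31, 30, 31 days — not constant. Every event is on the 1st of the month.
Pattern: the 1st of each month.
February 2020: Feb 1 2020.
Next: March 2020 → Mar 1 2020.

Feb 1 2020, Mar 1 2020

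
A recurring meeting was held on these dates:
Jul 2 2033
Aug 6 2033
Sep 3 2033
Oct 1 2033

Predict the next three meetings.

Nov 5 2033, Dec 3 2033, Jan 7 2034

Gaps: 35, 28, 28 days — a mix of 28 and 35. Every date is a Saturday.
Each is the 1st Saturday of its month.
November 2033 — 1st Saturday is Nov 5 2033.
1st Saturday of December 2033: Dec 3 2033.
1st Saturday of January 2034: Jan 7 2034.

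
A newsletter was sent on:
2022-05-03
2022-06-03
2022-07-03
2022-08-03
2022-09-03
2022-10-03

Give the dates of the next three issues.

Each date is the 3rd; the gaps (31, 30, 31, 31, 30) track the month lengths.
The rule is the 3rd of each month.
Next: November 2022 → 2022-11-03.
December 2022: 2022-12-03.
January 2023: 2023-01-03.

2022-11-03, 2022-12-03, 2023-01-03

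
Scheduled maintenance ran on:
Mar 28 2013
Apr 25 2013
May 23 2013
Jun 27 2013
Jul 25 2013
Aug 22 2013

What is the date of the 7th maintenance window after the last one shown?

Gaps: 28, 28, 35, 28, 28 days — a mix of 28 and 35. Every date is a Thursday.
Each is the 4th Thursday of its month.
4th Thursday of September 2013: Sep 26 2013.
October 2013 — 4th Thursday is Oct 24 2013.
4th Thursday of November 2013: Nov 28 2013.
4th Thursday of December 2013: Dec 26 2013.
January 2014 — 4th Thursday is Jan 23 2014.
4th Thursday of February 2014: Feb 27 2014.
4th Thursday of March 2014: Mar 27 2014.

Mar 27 2014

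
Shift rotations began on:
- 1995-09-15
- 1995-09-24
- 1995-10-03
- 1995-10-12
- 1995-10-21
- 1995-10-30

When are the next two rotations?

Gaps between consecutive events: 9, 9, 9, 9, 9 days — a constant 9-day interval.
1995-10-30 + 9 days = 1995-11-08.
1995-11-08 + 9 days = 1995-11-17.

1995-11-08, 1995-11-17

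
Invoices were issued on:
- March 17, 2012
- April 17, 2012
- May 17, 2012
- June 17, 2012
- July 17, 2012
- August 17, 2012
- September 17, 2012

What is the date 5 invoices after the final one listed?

February 17, 2013

The day-of-month is always 17 (31, 30, 31, 30, 31, 31 days between events).
So this recurs on the 17th of each month.
October 2012: October 17, 2012.
Next: November 2012 → November 17, 2012.
Next: December 2012 → December 17, 2012.
January 2013: January 17, 2013.
February 2013: February 17, 2013.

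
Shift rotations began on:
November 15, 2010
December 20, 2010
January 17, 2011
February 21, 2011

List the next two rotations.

March 21, 2011; April 18, 2011

All dates are Mondays, 35, 28, 35 days apart.
Specifically, the 3rd Monday of each month.
March 2011 — 3rd Monday is March 21, 2011.
3rd Monday of April 2011: April 18, 2011.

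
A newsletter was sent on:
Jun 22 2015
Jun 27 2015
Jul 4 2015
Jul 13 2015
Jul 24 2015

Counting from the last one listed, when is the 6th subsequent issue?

Gaps: 5, 7, 9, 11 days — each gap is 2 larger than the previous one.
Next gap: 13 days. Jul 24 2015 + 13 days = Aug 6 2015.
Next gap: 15 days. Aug 6 2015 + 15 days = Aug 21 2015.
Next gap: 17 days. Aug 21 2015 + 17 days = Sep 7 2015.
Next gap: 19 days. Sep 7 2015 + 19 days = Sep 26 2015.
Next gap: 21 days. Sep 26 2015 + 21 days = Oct 17 2015.
Next gap: 23 days. Oct 17 2015 + 23 days = Nov 9 2015.

Nov 9 2015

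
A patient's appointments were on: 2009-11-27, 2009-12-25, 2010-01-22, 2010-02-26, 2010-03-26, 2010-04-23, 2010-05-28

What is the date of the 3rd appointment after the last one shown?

2010-08-27

All dates are Fridays, 28, 28, 35, 28, 28, 35 days apart.
Specifically, the 4th Friday of each month.
4th Friday of June 2010: 2010-06-25.
July 2010 — 4th Friday is 2010-07-23.
August 2010 — 4th Friday is 2010-08-27.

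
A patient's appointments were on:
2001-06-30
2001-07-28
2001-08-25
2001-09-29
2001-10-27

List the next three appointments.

2001-11-24, 2001-12-29, 2002-01-26

These are Saturdays with 28, 28, 35, 28-day gaps.
Each is the final Saturday of its month — 2001-06-30 is past the 28th, so '4th Saturday' doesn't fit.
November 2001 ends with Saturday 2001-11-24.
December 2001 ends with Saturday 2001-12-29.
Last Saturday of January 2002: 2002-01-26.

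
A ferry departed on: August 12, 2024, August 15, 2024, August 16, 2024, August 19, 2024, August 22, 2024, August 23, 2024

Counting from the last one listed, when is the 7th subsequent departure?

September 9, 2024

The gap pattern 3, 1, 3, 3, 1 repeats every 3 events.
These are the Mondays, Thursdays and Fridays of each week.
The following Monday is August 26, 2024.
The following Thursday is August 29, 2024.
Next Friday: August 30, 2024.
The following Monday is September 2, 2024.
Next Thursday: September 5, 2024.
The following Friday is September 6, 2024.
Next Monday: September 9, 2024.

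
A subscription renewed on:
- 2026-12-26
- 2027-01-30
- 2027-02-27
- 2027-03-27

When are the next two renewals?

All Saturdays; the gaps (35, 28, 28) vary with month length.
This is the last Saturday of each month.
April 2027 ends with Saturday 2027-04-24.
Last Saturday of May 2027: 2027-05-29.

2027-04-24, 2027-05-29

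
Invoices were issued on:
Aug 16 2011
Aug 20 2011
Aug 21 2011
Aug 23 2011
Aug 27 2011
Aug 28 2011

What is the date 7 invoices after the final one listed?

Sep 13 2011

Every event lands on a Tuesday or Saturday or Sunday (gaps cycle 4, 1, 2, 4, 1).
So the schedule is: every Tuesday, Saturday and Sunday.
Next Tuesday: Aug 30 2011.
The following Saturday is Sep 3 2011.
The following Sunday is Sep 4 2011.
Next Tuesday: Sep 6 2011.
Next Saturday: Sep 10 2011.
The following Sunday is Sep 11 2011.
Next Tuesday: Sep 13 2011.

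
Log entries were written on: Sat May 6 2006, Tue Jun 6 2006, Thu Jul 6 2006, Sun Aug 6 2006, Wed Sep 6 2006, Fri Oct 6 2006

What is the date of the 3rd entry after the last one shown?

Gaps: 31, 30, 31, 31, 30 days — not constant. Every event is on the 6th of the month.
Pattern: the 6th of each month.
Next: November 2006 → Mon Nov 6 2006.
December 2006: Wed Dec 6 2006.
Next: January 2007 → Sat Jan 6 2007.

Sat Jan 6 2007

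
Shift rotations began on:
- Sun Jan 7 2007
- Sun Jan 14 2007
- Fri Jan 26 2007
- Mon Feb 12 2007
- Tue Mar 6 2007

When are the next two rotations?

Mon Apr 2 2007, Fri May 4 2007

The spacing grows by 5 each time: 7, 12, 17, 22 days.
Next gap: 27 days. Tue Mar 6 2007 + 27 days = Mon Apr 2 2007.
Next gap: 32 days. Mon Apr 2 2007 + 32 days = Fri May 4 2007.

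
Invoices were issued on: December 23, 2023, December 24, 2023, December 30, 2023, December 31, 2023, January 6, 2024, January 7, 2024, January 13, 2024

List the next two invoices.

The gap pattern 1, 6, 1, 6, 1, 6 repeats every 2 events.
These are the Saturdays and Sundays of each week.
Next Sunday: January 14, 2024.
The following Saturday is January 20, 2024.

January 14, 2024; January 20, 2024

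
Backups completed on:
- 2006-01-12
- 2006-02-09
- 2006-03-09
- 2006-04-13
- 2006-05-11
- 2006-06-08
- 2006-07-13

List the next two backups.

All dates are Thursdays, 28, 28, 35, 28, 28, 35 days apart.
Specifically, the 2nd Thursday of each month.
2nd Thursday of August 2006: 2006-08-10.
September 2006 — 2nd Thursday is 2006-09-14.

2006-08-10, 2006-09-14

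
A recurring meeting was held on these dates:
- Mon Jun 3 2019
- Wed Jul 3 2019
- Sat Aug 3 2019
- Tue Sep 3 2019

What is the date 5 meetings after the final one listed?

Mon Feb 3 2020

The day-of-month is always 3 (30, 31, 31 days between events).
So this recurs on the 3rd of each month.
October 2019: Thu Oct 3 2019.
Next: November 2019 → Sun Nov 3 2019.
Next: December 2019 → Tue Dec 3 2019.
January 2020: Fri Jan 3 2020.
February 2020: Mon Feb 3 2020.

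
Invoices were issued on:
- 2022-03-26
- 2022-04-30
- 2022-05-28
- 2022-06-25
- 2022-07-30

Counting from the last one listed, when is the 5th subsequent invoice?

2022-12-31

All Saturdays; the gaps (35, 28, 28, 35) vary with month length.
This is the last Saturday of each month.
August 2022 ends with Saturday 2022-08-27.
September 2022 ends with Saturday 2022-09-24.
October 2022 ends with Saturday 2022-10-29.
November 2022 ends with Saturday 2022-11-26.
December 2022 ends with Saturday 2022-12-31.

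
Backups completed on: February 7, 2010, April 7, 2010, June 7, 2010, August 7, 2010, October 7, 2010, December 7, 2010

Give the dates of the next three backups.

Gaps: 59, 61, 61, 61, 61 days — not constant. Every event is on the 7th of the month.
Pattern: the 7th of every 2 months.
Next: February 2011 → February 7, 2011.
April 2011: April 7, 2011.
Next: June 2011 → June 7, 2011.

February 7, 2011; April 7, 2011; June 7, 2011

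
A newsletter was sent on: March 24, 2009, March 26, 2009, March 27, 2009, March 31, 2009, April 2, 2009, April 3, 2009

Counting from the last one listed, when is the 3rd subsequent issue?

April 10, 2009

Every event lands on a Tuesday or Thursday or Friday (gaps cycle 2, 1, 4, 2, 1).
So the schedule is: every Tuesday, Thursday and Friday.
The following Tuesday is April 7, 2009.
Next Thursday: April 9, 2009.
The following Friday is April 10, 2009.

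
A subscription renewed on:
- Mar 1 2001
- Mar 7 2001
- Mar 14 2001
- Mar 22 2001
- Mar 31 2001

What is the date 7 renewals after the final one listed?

Gaps: 6, 7, 8, 9 days — each gap is 1 larger than the previous one.
Next gap: 10 days. Mar 31 2001 + 10 days = Apr 10 2001.
Next gap: 11 days. Apr 10 2001 + 11 days = Apr 21 2001.
Next gap: 12 days. Apr 21 2001 + 12 days = May 3 2001.
Next gap: 13 days. May 3 2001 + 13 days = May 16 2001.
Next gap: 14 days. May 16 2001 + 14 days = May 30 2001.
Next gap: 15 days. May 30 2001 + 15 days = Jun 14 2001.
Next gap: 16 days. Jun 14 2001 + 16 days = Jun 30 2001.

Jun 30 2001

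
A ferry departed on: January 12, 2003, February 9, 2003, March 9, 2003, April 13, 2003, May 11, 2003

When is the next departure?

These are Sundays at 28- or 35-day spacing (28, 28, 35, 28).
The pattern: 2nd Sunday of the month.
2nd Sunday of June 2003: June 8, 2003.

June 8, 2003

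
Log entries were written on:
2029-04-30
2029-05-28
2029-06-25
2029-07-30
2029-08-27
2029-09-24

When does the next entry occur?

Every date is a Monday; gaps 28, 28, 35, 28, 28 days.
Each is the last Monday of its month (at least one falls on the 29th or later, ruling out '4th Monday').
Last Monday of October 2029: 2029-10-29.

2029-10-29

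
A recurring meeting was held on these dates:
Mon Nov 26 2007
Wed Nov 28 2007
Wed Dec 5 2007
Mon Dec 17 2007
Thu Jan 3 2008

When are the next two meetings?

Fri Jan 25 2008, Thu Feb 21 2008

The spacing grows by 5 each time: 2, 7, 12, 17 days.
Next gap: 22 days. Thu Jan 3 2008 + 22 days = Fri Jan 25 2008.
Next gap: 27 days. Fri Jan 25 2008 + 27 days = Thu Feb 21 2008.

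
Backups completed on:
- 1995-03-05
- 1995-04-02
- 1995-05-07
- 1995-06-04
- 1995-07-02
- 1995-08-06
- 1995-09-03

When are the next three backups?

1995-10-01, 1995-11-05, 1995-12-03

Gaps: 28, 35, 28, 28, 35, 28 days — a mix of 28 and 35. Every date is a Sunday.
Each is the 1st Sunday of its month.
1st Sunday of October 1995: 1995-10-01.
November 1995 — 1st Sunday is 1995-11-05.
December 1995 — 1st Sunday is 1995-12-03.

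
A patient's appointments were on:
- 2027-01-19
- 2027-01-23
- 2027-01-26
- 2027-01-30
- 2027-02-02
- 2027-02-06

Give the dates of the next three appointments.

Gaps: 4, 3, 4, 3, 4 days — not constant, but cyclic with period 2.
The events fall on every Tuesday and Saturday.
The following Tuesday is 2027-02-09.
The following Saturday is 2027-02-13.
The following Tuesday is 2027-02-16.

2027-02-09, 2027-02-13, 2027-02-16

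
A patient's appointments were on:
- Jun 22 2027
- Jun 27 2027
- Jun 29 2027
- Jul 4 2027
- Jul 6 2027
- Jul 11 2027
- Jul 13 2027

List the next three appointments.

Every event lands on a Tuesday or Sunday (gaps cycle 5, 2, 5, 2, 5, 2).
So the schedule is: every Tuesday and Sunday.
Next Sunday: Jul 18 2027.
Next Tuesday: Jul 20 2027.
The following Sunday is Jul 25 2027.

Jul 18 2027, Jul 20 2027, Jul 25 2027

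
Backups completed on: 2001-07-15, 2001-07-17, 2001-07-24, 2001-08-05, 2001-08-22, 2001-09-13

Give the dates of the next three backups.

2001-10-10, 2001-11-11, 2001-12-18

Intervals are 2, 7, 12, 17, 22 days — an arithmetic progression with common difference 5.
Next gap: 27 days. 2001-09-13 + 27 days = 2001-10-10.
Next gap: 32 days. 2001-10-10 + 32 days = 2001-11-11.
Next gap: 37 days. 2001-11-11 + 37 days = 2001-12-18.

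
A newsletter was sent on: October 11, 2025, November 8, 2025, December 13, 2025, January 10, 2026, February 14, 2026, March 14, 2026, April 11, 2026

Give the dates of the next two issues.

All dates are Saturdays, 28, 35, 28, 35, 28, 28 days apart.
Specifically, the 2nd Saturday of each month.
2nd Saturday of May 2026: May 9, 2026.
June 2026 — 2nd Saturday is June 13, 2026.

May 9, 2026; June 13, 2026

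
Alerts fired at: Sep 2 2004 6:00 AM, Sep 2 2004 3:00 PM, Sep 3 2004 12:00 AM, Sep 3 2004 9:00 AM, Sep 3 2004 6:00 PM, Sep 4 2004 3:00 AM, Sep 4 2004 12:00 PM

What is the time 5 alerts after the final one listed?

Gaps: 9, 9, 9, 9, 9, 9 hours — each event is 9 hours after the previous one.
Sep 4 2004 12:00 PM + 9 h = Sep 4 2004 9:00 PM.
Sep 4 2004 9:00 PM + 9 h = Sep 5 2004 6:00 AM.
Sep 5 2004 6:00 AM + 9 h = Sep 5 2004 3:00 PM.
Sep 5 2004 3:00 PM + 9 h = Sep 6 2004 12:00 AM.
Sep 6 2004 12:00 AM + 9 h = Sep 6 2004 9:00 AM.

Sep 6 2004 9:00 AM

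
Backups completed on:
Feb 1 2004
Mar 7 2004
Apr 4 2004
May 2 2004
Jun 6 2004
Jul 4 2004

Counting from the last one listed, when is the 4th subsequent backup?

Nov 7 2004

All dates are Sundays, 35, 28, 28, 35, 28 days apart.
Specifically, the 1st Sunday of each month.
August 2004 — 1st Sunday is Aug 1 2004.
1st Sunday of September 2004: Sep 5 2004.
1st Sunday of October 2004: Oct 3 2004.
November 2004 — 1st Sunday is Nov 7 2004.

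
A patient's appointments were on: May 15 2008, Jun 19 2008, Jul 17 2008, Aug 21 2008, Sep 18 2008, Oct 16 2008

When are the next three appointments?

All dates are Thursdays, 35, 28, 35, 28, 28 days apart.
Specifically, the 3rd Thursday of each month.
3rd Thursday of November 2008: Nov 20 2008.
3rd Thursday of December 2008: Dec 18 2008.
January 2009 — 3rd Thursday is Jan 15 2009.

Nov 20 2008, Dec 18 2008, Jan 15 2009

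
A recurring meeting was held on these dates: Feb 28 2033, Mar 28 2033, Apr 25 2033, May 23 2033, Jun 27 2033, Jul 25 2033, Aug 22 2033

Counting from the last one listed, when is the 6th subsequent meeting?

These are Mondays at 28- or 35-day spacing (28, 28, 28, 35, 28, 28).
The pattern: 4th Monday of the month.
4th Monday of September 2033: Sep 26 2033.
4th Monday of October 2033: Oct 24 2033.
4th Monday of November 2033: Nov 28 2033.
4th Monday of December 2033: Dec 26 2033.
4th Monday of January 2034: Jan 23 2034.
February 2034 — 4th Monday is Feb 27 2034.

Feb 27 2034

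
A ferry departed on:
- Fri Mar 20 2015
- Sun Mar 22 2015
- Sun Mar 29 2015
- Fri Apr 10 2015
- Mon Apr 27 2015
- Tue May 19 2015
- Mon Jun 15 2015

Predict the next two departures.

Fri Jul 17 2015, Sun Aug 23 2015

Intervals are 2, 7, 12, 17, 22, 27 days — an arithmetic progression with common difference 5.
Next gap: 32 days. Mon Jun 15 2015 + 32 days = Fri Jul 17 2015.
Next gap: 37 days. Fri Jul 17 2015 + 37 days = Sun Aug 23 2015.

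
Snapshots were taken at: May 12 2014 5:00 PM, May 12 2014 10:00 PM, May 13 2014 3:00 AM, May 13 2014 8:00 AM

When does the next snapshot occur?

Spacing: 5, 5, 5 h — constant 5 h.
May 13 2014 8:00 AM + 5 h = May 13 2014 1:00 PM.

May 13 2014 1:00 PM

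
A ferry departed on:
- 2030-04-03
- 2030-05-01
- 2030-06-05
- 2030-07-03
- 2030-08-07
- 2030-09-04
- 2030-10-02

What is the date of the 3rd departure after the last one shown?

2031-01-01

All dates are Wednesdays, 28, 35, 28, 35, 28, 28 days apart.
Specifically, the 1st Wednesday of each month.
November 2030 — 1st Wednesday is 2030-11-06.
1st Wednesday of December 2030: 2030-12-04.
January 2031 — 1st Wednesday is 2031-01-01.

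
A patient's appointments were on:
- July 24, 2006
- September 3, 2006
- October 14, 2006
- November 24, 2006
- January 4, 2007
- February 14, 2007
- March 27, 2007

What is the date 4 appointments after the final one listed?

September 7, 2007

Every event comes 41 days after the last (41, 41, 41, 41, 41, 41).
March 27, 2007 + 41 days = May 7, 2007.
May 7, 2007 + 41 days = June 17, 2007.
June 17, 2007 + 41 days = July 28, 2007.
July 28, 2007 + 41 days = September 7, 2007.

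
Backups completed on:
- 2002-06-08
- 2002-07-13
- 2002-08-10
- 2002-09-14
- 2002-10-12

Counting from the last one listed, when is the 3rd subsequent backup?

2003-01-11

These are Saturdays at 28- or 35-day spacing (35, 28, 35, 28).
The pattern: 2nd Saturday of the month.
2nd Saturday of November 2002: 2002-11-09.
December 2002 — 2nd Saturday is 2002-12-14.
2nd Saturday of January 2003: 2003-01-11.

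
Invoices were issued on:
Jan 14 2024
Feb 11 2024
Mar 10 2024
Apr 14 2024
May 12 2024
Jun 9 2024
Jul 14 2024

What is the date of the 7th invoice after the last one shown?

These are Sundays at 28- or 35-day spacing (28, 28, 35, 28, 28, 35).
The pattern: 2nd Sunday of the month.
August 2024 — 2nd Sunday is Aug 11 2024.
2nd Sunday of September 2024: Sep 8 2024.
2nd Sunday of October 2024: Oct 13 2024.
November 2024 — 2nd Sunday is Nov 10 2024.
2nd Sunday of December 2024: Dec 8 2024.
January 2025 — 2nd Sunday is Jan 12 2025.
2nd Sunday of February 2025: Feb 9 2025.

Feb 9 2025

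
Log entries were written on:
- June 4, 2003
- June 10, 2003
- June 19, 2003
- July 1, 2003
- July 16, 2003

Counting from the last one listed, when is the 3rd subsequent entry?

September 17, 2003

Gaps: 6, 9, 12, 15 days — each gap is 3 larger than the previous one.
Next gap: 18 days. July 16, 2003 + 18 days = August 3, 2003.
Next gap: 21 days. August 3, 2003 + 21 days = August 24, 2003.
Next gap: 24 days. August 24, 2003 + 24 days = September 17, 2003.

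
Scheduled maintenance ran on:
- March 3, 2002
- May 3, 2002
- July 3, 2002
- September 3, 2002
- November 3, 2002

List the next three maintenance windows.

The day-of-month is always 3 (61, 61, 62, 61 days between events).
So this recurs on the 3rd of every 2 months.
Next: January 2003 → January 3, 2003.
March 2003: March 3, 2003.
May 2003: May 3, 2003.

January 3, 2003; March 3, 2003; May 3, 2003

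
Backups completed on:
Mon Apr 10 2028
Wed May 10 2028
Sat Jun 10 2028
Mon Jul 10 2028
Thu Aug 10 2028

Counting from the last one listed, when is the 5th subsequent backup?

Wed Jan 10 2029

Each date is the 10th; the gaps (30, 31, 30, 31) track the month lengths.
The rule is the 10th of each month.
Next: September 2028 → Sun Sep 10 2028.
Next: October 2028 → Tue Oct 10 2028.
Next: November 2028 → Fri Nov 10 2028.
December 2028: Sun Dec 10 2028.
January 2029: Wed Jan 10 2029.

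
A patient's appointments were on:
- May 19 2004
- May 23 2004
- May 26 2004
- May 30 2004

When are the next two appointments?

Jun 2 2004, Jun 6 2004

Gaps: 4, 3, 4 days — not constant, but cyclic with period 2.
The events fall on every Wednesday and Sunday.
The following Wednesday is Jun 2 2004.
Next Sunday: Jun 6 2004.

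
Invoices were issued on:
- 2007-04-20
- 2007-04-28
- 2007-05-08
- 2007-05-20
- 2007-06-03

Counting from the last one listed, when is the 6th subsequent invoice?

2007-10-07

The spacing grows by 2 each time: 8, 10, 12, 14 days.
Next gap: 16 days. 2007-06-03 + 16 days = 2007-06-19.
Next gap: 18 days. 2007-06-19 + 18 days = 2007-07-07.
Next gap: 20 days. 2007-07-07 + 20 days = 2007-07-27.
Next gap: 22 days. 2007-07-27 + 22 days = 2007-08-18.
Next gap: 24 days. 2007-08-18 + 24 days = 2007-09-11.
Next gap: 26 days. 2007-09-11 + 26 days = 2007-10-07.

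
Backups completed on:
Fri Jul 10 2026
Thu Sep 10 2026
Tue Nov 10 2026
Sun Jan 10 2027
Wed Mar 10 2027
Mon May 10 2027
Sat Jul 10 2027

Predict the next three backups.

Fri Sep 10 2027, Wed Nov 10 2027, Mon Jan 10 2028

Gaps: 62, 61, 61, 59, 61, 61 days — not constant. Every event is on the 10th of the month.
Pattern: the 10th of every 2 months.
Next: September 2027 → Fri Sep 10 2027.
November 2027: Wed Nov 10 2027.
Next: January 2028 → Mon Jan 10 2028.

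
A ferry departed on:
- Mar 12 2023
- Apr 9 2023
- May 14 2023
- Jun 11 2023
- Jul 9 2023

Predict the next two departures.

Aug 13 2023, Sep 10 2023

All dates are Sundays, 28, 35, 28, 28 days apart.
Specifically, the 2nd Sunday of each month.
August 2023 — 2nd Sunday is Aug 13 2023.
2nd Sunday of September 2023: Sep 10 2023.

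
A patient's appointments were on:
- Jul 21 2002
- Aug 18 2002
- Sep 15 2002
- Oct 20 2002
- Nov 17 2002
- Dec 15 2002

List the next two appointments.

Jan 19 2003, Feb 16 2003

All dates are Sundays, 28, 28, 35, 28, 28 days apart.
Specifically, the 3rd Sunday of each month.
3rd Sunday of January 2003: Jan 19 2003.
February 2003 — 3rd Sunday is Feb 16 2003.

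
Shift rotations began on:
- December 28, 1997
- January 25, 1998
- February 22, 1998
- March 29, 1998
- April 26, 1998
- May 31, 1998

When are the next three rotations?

June 28, 1998; July 26, 1998; August 30, 1998

These are Sundays with 28, 28, 35, 28, 35-day gaps.
Each is the final Sunday of its month — March 29, 1998 is past the 28th, so '4th Sunday' doesn't fit.
Last Sunday of June 1998: June 28, 1998.
Last Sunday of July 1998: July 26, 1998.
August 1998 ends with Sunday August 30, 1998.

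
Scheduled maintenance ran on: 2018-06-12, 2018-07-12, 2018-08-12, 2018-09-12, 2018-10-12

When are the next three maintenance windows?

2018-11-12, 2018-12-12, 2019-01-12

Gaps: 30, 31, 31, 30 days — not constant. Every event is on the 12th of the month.
Pattern: the 12th of each month.
November 2018: 2018-11-12.
Next: December 2018 → 2018-12-12.
January 2019: 2019-01-12.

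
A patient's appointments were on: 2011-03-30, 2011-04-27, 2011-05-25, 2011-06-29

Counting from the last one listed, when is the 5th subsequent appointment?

2011-11-30

Every date is a Wednesday; gaps 28, 28, 35 days.
Each is the last Wednesday of its month (at least one falls on the 29th or later, ruling out '4th Wednesday').
Last Wednesday of July 2011: 2011-07-27.
August 2011 ends with Wednesday 2011-08-31.
September 2011 ends with Wednesday 2011-09-28.
October 2011 ends with Wednesday 2011-10-26.
Last Wednesday of November 2011: 2011-11-30.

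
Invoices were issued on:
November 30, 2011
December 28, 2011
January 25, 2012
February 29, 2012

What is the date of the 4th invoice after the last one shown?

June 27, 2012

These are Wednesdays with 28, 28, 35-day gaps.
Each is the final Wednesday of its month — November 30, 2011 is past the 28th, so '4th Wednesday' doesn't fit.
Last Wednesday of March 2012: March 28, 2012.
April 2012 ends with Wednesday April 25, 2012.
Last Wednesday of May 2012: May 30, 2012.
Last Wednesday of June 2012: June 27, 2012.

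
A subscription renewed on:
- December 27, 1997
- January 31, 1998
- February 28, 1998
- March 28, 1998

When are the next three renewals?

April 25, 1998; May 30, 1998; June 27, 1998

Every date is a Saturday; gaps 35, 28, 28 days.
Each is the last Saturday of its month (at least one falls on the 29th or later, ruling out '4th Saturday').
April 1998 ends with Saturday April 25, 1998.
May 1998 ends with Saturday May 30, 1998.
Last Saturday of June 1998: June 27, 1998.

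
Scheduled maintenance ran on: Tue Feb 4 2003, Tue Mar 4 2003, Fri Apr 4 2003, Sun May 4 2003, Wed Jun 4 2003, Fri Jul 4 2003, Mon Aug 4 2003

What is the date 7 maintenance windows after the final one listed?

Thu Mar 4 2004

The day-of-month is always 4 (28, 31, 30, 31, 30, 31 days between events).
So this recurs on the 4th of each month.
Next: September 2003 → Thu Sep 4 2003.
Next: October 2003 → Sat Oct 4 2003.
Next: November 2003 → Tue Nov 4 2003.
Next: December 2003 → Thu Dec 4 2003.
Next: January 2004 → Sun Jan 4 2004.
Next: February 2004 → Wed Feb 4 2004.
Next: March 2004 → Thu Mar 4 2004.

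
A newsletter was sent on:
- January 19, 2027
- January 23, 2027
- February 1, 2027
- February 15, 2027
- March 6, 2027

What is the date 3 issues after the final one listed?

June 1, 2027

Intervals are 4, 9, 14, 19 days — an arithmetic progression with common difference 5.
Next gap: 24 days. March 6, 2027 + 24 days = March 30, 2027.
Next gap: 29 days. March 30, 2027 + 29 days = April 28, 2027.
Next gap: 34 days. April 28, 2027 + 34 days = June 1, 2027.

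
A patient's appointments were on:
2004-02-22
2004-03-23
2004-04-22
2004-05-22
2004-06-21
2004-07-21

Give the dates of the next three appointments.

Gaps between consecutive events: 30, 30, 30, 30, 30 days — a constant 30-day interval.
2004-07-21 + 30 days = 2004-08-20.
2004-08-20 + 30 days = 2004-09-19.
2004-09-19 + 30 days = 2004-10-19.

2004-08-20, 2004-09-19, 2004-10-19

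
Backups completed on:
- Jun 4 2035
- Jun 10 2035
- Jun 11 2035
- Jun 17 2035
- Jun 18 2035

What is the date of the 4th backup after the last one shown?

The gap pattern 6, 1, 6, 1 repeats every 2 events.
These are the Mondays and Sundays of each week.
Next Sunday: Jun 24 2035.
Next Monday: Jun 25 2035.
Next Sunday: Jul 1 2035.
Next Monday: Jul 2 2035.

Jul 2 2035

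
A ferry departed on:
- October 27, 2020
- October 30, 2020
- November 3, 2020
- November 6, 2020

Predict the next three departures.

November 10, 2020; November 13, 2020; November 17, 2020

Gaps: 3, 4, 3 days — not constant, but cyclic with period 2.
The events fall on every Tuesday and Friday.
Next Tuesday: November 10, 2020.
Next Friday: November 13, 2020.
The following Tuesday is November 17, 2020.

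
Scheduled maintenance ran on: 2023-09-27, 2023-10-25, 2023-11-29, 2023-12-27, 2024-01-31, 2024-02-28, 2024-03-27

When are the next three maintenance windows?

2024-04-24, 2024-05-29, 2024-06-26

All Wednesdays; the gaps (28, 35, 28, 35, 28, 28) vary with month length.
This is the last Wednesday of each month.
Last Wednesday of April 2024: 2024-04-24.
Last Wednesday of May 2024: 2024-05-29.
Last Wednesday of June 2024: 2024-06-26.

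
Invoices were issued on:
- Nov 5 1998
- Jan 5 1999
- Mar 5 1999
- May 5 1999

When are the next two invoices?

Each date is the 5th; the gaps (61, 59, 61) track the month lengths.
The rule is the 5th of every 2 months.
Next: July 1999 → Jul 5 1999.
Next: September 1999 → Sep 5 1999.

Jul 5 1999, Sep 5 1999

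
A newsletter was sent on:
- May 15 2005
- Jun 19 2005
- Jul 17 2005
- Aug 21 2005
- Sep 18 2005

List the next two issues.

Oct 16 2005, Nov 20 2005

These are Sundays at 28- or 35-day spacing (35, 28, 35, 28).
The pattern: 3rd Sunday of the month.
3rd Sunday of October 2005: Oct 16 2005.
3rd Sunday of November 2005: Nov 20 2005.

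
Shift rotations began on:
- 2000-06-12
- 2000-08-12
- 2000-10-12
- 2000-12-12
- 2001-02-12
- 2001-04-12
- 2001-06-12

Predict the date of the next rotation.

Gaps: 61, 61, 61, 62, 59, 61 days — not constant. Every event is on the 12th of the month.
Pattern: the 12th of every 2 months.
August 2001: 2001-08-12.

2001-08-12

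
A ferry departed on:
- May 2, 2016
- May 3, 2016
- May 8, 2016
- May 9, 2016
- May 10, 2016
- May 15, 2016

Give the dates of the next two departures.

May 16, 2016; May 17, 2016

Every event lands on a Monday or Tuesday or Sunday (gaps cycle 1, 5, 1, 1, 5).
So the schedule is: every Monday, Tuesday and Sunday.
The following Monday is May 16, 2016.
Next Tuesday: May 17, 2016.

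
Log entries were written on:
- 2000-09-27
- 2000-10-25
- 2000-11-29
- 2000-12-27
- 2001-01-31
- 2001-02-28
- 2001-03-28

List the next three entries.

2001-04-25, 2001-05-30, 2001-06-27

Every date is a Wednesday; gaps 28, 35, 28, 35, 28, 28 days.
Each is the last Wednesday of its month (at least one falls on the 29th or later, ruling out '4th Wednesday').
Last Wednesday of April 2001: 2001-04-25.
May 2001 ends with Wednesday 2001-05-30.
June 2001 ends with Wednesday 2001-06-27.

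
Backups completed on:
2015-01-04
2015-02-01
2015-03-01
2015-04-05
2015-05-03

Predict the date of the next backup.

2015-06-07

All dates are Sundays, 28, 28, 35, 28 days apart.
Specifically, the 1st Sunday of each month.
June 2015 — 1st Sunday is 2015-06-07.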